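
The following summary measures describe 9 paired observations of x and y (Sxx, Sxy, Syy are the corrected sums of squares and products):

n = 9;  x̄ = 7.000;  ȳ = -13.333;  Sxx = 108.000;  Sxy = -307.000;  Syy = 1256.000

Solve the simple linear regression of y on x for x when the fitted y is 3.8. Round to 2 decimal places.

b = Sxy/Sxx = -307/108 = -2.842593
a = ȳ − b·x̄ = -13.333 − (-2.842593)·7 = 6.565148
Set a + b·x = 3.8: x = (3.8 − 6.565148) / (-2.842593) = 0.972756

0.97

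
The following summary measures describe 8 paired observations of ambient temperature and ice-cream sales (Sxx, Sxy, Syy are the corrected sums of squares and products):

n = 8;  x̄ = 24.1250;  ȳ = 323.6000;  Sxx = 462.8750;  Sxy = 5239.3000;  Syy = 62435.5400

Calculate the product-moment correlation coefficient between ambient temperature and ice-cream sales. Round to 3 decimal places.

0.975

r = Sxy/√(Sxx·Syy) = 5239.3/√(28899850.5775) = 5239.3/5375.858125 = 0.974598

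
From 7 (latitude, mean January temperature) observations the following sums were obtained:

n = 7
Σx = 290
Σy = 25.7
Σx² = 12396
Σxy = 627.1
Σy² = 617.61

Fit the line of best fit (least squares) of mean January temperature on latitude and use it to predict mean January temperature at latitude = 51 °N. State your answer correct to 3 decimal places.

Sxx = Σx² − (Σx)²/n = 12396 − 12014.285714 = 381.714286
Sxy = Σxy − (Σx)(Σy)/n = 627.1 − 1064.714286 = -437.614286
b = Sxy/Sxx = -437.614286/381.714286 = -1.146445
a = ȳ − b·x̄ = 3.671429 − (-1.146445)·41.428571 = 51.166991
ŷ(51) = a + b·51 = 51.166991 + (-1.146445)·51 = -7.301684

-7.302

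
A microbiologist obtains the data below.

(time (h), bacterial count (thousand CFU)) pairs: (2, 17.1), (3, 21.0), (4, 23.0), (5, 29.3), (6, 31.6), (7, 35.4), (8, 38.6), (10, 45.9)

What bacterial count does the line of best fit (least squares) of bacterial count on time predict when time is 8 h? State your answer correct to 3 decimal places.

n = 8, Σx = 45, Σy = 241.9, Σxy = 1540.9, Σx² = 303
Sxx = Σx² − (Σx)²/n = 303 − 253.125 = 49.875
Sxy = Σxy − (Σx)(Σy)/n = 1540.9 − 1360.6875 = 180.2125
b = Sxy/Sxx = 180.2125/49.875 = 3.613283
a = ȳ − b·x̄ = 30.2375 − 3.613283·5.625 = 9.912782
ŷ(8) = a + b·8 = 9.912782 + 3.613283·8 = 38.819048

38.819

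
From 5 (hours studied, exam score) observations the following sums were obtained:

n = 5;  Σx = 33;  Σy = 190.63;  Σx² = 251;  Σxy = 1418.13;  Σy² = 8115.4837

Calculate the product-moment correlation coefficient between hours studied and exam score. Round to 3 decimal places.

0.954

Sxx = Σx² − (Σx)²/n = 251 − 217.8 = 33.2
Sxy = Σxy − (Σx)(Σy)/n = 1418.13 − 1258.158 = 159.972
Syy = Σy² − (Σy)²/n = 8115.4837 − 7267.95938 = 847.52432
r = Sxy/√(Sxx·Syy) = 159.972/√(28137.807424) = 159.972/167.743278 = 0.953672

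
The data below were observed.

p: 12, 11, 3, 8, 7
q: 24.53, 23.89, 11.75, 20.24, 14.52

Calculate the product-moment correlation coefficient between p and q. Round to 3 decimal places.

n = 5, Σx = 41, Σy = 94.93, Σxy = 855.96, Σx² = 387, Σy² = 1931.0035
Sxx = Σx² − (Σx)²/n = 387 − 336.2 = 50.8
Sxy = Σxy − (Σx)(Σy)/n = 855.96 − 778.426 = 77.534
Syy = Σy² − (Σy)²/n = 1931.0035 − 1802.34098 = 128.66252
r = Sxy/√(Sxx·Syy) = 77.534/√(6536.056016) = 77.534/80.845878 = 0.959035

0.959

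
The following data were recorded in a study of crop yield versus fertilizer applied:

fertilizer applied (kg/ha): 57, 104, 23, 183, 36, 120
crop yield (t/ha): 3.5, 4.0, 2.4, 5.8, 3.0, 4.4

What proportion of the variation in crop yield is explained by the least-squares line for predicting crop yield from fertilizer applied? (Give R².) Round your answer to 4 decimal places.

0.9767

n = 6, Σx = 523, Σy = 23.1, Σxy = 2368.1, Σx² = 63779, Σy² = 96.01
Sxx = Σx² − (Σx)²/n = 63779 − 45588.166667 = 18190.833333
Sxy = Σxy − (Σx)(Σy)/n = 2368.1 − 2013.55 = 354.55
Syy = Σy² − (Σy)²/n = 96.01 − 88.935 = 7.075
R² = Sxy²/(Sxx·Syy) = (354.55)²/(18190.833333·7.075) = 0.976733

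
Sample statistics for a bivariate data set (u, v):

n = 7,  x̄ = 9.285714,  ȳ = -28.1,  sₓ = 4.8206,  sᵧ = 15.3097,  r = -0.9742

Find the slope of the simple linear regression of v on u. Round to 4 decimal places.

-3.0940

b = r · sᵧ/sₓ = -0.9742 · 15.3097/4.8206 = -3.093953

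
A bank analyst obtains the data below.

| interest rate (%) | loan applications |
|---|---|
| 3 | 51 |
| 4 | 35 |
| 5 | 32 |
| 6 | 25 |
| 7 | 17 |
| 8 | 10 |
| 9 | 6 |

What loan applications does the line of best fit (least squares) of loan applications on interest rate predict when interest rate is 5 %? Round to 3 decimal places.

n = 7, Σx = 42, Σy = 176, Σxy = 856, Σx² = 280
Sxx = Σx² − (Σx)²/n = 280 − 252 = 28
Sxy = Σxy − (Σx)(Σy)/n = 856 − 1056 = -200
b = Sxy/Sxx = -200/28 = -7.142857
a = ȳ − b·x̄ = 25.142857 − (-7.142857)·6 = 68
ŷ(5) = a + b·5 = 68 + (-7.142857)·5 = 32.285714

32.286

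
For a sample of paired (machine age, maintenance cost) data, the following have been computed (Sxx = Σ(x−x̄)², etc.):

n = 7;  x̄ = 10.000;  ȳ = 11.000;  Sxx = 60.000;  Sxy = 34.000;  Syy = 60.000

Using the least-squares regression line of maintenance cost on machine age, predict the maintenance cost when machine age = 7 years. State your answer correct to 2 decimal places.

b = Sxy/Sxx = 34/60 = 0.566667
a = ȳ − b·x̄ = 11 − 0.566667·10 = 5.333333
ŷ(7) = a + b·7 = 5.333333 + 0.566667·7 = 9.3

9.30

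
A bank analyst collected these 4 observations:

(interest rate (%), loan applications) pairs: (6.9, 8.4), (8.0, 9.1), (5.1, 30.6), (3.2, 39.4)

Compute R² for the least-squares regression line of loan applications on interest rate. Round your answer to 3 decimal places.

0.924

n = 4, Σx = 23.2, Σy = 87.5, Σxy = 412.9, Σx² = 147.86, Σy² = 2642.09
Sxx = Σx² − (Σx)²/n = 147.86 − 134.56 = 13.3
Sxy = Σxy − (Σx)(Σy)/n = 412.9 − 507.5 = -94.6
Syy = Σy² − (Σy)²/n = 2642.09 − 1914.0625 = 728.0275
R² = Sxy²/(Sxx·Syy) = (-94.6)²/(13.3·728.0275) = 0.924236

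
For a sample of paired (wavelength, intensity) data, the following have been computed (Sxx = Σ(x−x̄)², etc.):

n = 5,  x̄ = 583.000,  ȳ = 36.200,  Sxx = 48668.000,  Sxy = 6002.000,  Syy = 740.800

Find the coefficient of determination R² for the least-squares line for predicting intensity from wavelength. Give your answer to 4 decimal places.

R² = Sxy²/(Sxx·Syy) = (6002)²/(48668·740.8) = 0.999189

0.9992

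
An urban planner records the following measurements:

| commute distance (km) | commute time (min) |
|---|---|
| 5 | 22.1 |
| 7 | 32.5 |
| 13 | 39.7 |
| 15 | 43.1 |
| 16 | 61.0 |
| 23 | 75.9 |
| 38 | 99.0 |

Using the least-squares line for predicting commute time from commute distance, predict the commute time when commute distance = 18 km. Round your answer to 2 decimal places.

n = 7, Σx = 117, Σy = 373.3, Σxy = 7984.3, Σx² = 2697
Sxx = Σx² − (Σx)²/n = 2697 − 1955.571429 = 741.428571
Sxy = Σxy − (Σx)(Σy)/n = 7984.3 − 6239.442857 = 1744.857143
b = Sxy/Sxx = 1744.857143/741.428571 = 2.353372
a = ȳ − b·x̄ = 53.328571 − 2.353372·16.714286 = 13.993642
ŷ(18) = a + b·18 = 13.993642 + 2.353372·18 = 56.354335

56.35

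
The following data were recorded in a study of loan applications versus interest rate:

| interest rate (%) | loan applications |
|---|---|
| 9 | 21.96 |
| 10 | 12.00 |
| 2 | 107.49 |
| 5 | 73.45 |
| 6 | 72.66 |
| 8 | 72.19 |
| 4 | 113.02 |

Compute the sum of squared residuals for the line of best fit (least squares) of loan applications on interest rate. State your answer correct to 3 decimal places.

1473.244

n = 7, Σx = 44, Σy = 472.77, Σxy = 2365.43, Σx² = 326, Σy² = 40839.6363
Sxx = Σx² − (Σx)²/n = 326 − 276.571429 = 49.428571
Sxy = Σxy − (Σx)(Σy)/n = 2365.43 − 2971.697143 = -606.267143
Syy = Σy² − (Σy)²/n = 40839.6363 − 31930.210414 = 8909.425886
b = Sxy/Sxx = -606.267143/49.428571 = -12.265520
SSE = Syy − b·Sxy = 8909.425886 − (-12.265520)·(-606.267143) = 1473.243979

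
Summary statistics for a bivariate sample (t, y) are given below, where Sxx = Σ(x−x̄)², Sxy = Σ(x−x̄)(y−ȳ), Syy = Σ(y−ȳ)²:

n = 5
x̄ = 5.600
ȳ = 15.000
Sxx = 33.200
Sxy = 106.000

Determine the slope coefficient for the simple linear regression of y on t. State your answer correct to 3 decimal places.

3.193

b = Sxy/Sxx = 106/33.2 = 3.192771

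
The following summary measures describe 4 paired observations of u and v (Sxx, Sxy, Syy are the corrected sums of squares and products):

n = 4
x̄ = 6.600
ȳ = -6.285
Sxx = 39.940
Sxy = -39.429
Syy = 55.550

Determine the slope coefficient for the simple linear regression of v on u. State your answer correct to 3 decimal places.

-0.987

b = Sxy/Sxx = -39.429/39.94 = -0.987206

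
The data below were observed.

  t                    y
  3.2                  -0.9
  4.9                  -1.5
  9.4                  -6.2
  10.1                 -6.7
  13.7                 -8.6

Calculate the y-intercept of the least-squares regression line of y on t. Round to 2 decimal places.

n = 5, Σx = 41.3, Σy = -23.9, Σxy = -254, Σx² = 412.31
Sxx = Σx² − (Σx)²/n = 412.31 − 341.138 = 71.172
Sxy = Σxy − (Σx)(Σy)/n = -254 − (-197.414) = -56.586
b = Sxy/Sxx = -56.586/71.172 = -0.795060
a = ȳ − b·x̄ = -4.78 − (-0.795060)·8.26 = 1.787194

1.79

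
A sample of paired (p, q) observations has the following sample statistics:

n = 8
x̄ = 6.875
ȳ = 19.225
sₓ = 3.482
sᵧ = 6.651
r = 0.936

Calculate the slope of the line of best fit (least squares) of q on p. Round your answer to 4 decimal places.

b = r · sᵧ/sₓ = 0.936 · 6.651/3.482 = 1.787862

1.7879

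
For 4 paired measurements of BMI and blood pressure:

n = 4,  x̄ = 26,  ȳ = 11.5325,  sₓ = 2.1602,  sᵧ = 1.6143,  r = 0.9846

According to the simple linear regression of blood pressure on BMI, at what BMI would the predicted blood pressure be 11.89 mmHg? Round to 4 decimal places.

26.4859

b = r · sᵧ/sₓ = 0.9846 · 1.6143/2.1602 = 0.735784
a = ȳ − b·x̄ = 11.5325 − 0.735784·26 = -7.597874
Set a + b·x = 11.89: x = (11.89 − (-7.597874)) / 0.735784 = 26.485877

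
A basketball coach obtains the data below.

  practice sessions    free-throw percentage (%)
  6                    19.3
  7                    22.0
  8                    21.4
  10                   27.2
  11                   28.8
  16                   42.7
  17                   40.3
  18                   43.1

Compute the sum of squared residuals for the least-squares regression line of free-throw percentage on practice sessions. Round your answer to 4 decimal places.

15.9739

n = 8, Σx = 93, Σy = 244.8, Σxy = 3173.9, Σx² = 1239, Σy² = 8188.72
Sxx = Σx² − (Σx)²/n = 1239 − 1081.125 = 157.875
Sxy = Σxy − (Σx)(Σy)/n = 3173.9 − 2845.8 = 328.1
Syy = Σy² − (Σy)²/n = 8188.72 − 7490.88 = 697.84
b = Sxy/Sxx = 328.1/157.875 = 2.078226
SSE = Syy − b·Sxy = 697.84 − 2.078226·328.1 = 15.973903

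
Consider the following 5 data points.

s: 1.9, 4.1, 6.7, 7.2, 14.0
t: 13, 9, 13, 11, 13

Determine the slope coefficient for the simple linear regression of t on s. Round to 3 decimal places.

n = 5, Σx = 33.9, Σy = 59, Σxy = 409.9, Σx² = 313.15
Sxx = Σx² − (Σx)²/n = 313.15 − 229.842 = 83.308
Sxy = Σxy − (Σx)(Σy)/n = 409.9 − 400.02 = 9.88
b = Sxy/Sxx = 9.88/83.308 = 0.118596

0.119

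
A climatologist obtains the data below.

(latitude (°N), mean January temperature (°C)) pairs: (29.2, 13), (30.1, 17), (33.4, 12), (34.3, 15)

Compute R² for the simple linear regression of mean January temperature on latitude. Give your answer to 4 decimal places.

n = 4, Σx = 127, Σy = 57, Σxy = 1806.6, Σx² = 4050.7, Σy² = 827
Sxx = Σx² − (Σx)²/n = 4050.7 − 4032.25 = 18.45
Sxy = Σxy − (Σx)(Σy)/n = 1806.6 − 1809.75 = -3.15
Syy = Σy² − (Σy)²/n = 827 − 812.25 = 14.75
R² = Sxy²/(Sxx·Syy) = (-3.15)²/(18.45·14.75) = 0.036461

0.0365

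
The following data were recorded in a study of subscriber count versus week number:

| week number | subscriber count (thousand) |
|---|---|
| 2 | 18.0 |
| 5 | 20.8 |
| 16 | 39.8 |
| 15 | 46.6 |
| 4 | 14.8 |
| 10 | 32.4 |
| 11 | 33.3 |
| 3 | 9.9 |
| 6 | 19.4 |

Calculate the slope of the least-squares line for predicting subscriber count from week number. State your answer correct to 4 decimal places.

2.2750

n = 9, Σx = 72, Σy = 235, Σxy = 2371.4, Σx² = 792
Sxx = Σx² − (Σx)²/n = 792 − 576 = 216
Sxy = Σxy − (Σx)(Σy)/n = 2371.4 − 1880 = 491.4
b = Sxy/Sxx = 491.4/216 = 2.275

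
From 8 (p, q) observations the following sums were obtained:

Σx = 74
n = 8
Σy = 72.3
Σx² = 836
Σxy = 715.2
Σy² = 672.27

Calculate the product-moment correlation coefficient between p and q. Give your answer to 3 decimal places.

Sxx = Σx² − (Σx)²/n = 836 − 684.5 = 151.5
Sxy = Σxy − (Σx)(Σy)/n = 715.2 − 668.775 = 46.425
Syy = Σy² − (Σy)²/n = 672.27 − 653.41125 = 18.85875
r = Sxy/√(Sxx·Syy) = 46.425/√(2857.100625) = 46.425/53.451853 = 0.868539

0.869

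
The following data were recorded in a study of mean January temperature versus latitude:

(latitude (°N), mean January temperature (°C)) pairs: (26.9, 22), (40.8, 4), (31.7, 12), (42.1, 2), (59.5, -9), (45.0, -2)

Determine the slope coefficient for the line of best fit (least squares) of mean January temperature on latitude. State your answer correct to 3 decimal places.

-0.923

n = 6, Σx = 246, Σy = 29, Σxy = 594.1, Σx² = 10730.8
Sxx = Σx² − (Σx)²/n = 10730.8 − 10086 = 644.8
Sxy = Σxy − (Σx)(Σy)/n = 594.1 − 1189 = -594.9
b = Sxy/Sxx = -594.9/644.8 = -0.922612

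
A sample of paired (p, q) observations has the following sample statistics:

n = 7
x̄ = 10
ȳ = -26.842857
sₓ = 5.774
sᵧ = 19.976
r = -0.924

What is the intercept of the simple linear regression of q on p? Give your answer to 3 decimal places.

5.124

b = r · sᵧ/sₓ = -0.924 · 19.976/5.774 = -3.196714
a = ȳ − b·x̄ = -26.842857 − (-3.196714)·10 = 5.124278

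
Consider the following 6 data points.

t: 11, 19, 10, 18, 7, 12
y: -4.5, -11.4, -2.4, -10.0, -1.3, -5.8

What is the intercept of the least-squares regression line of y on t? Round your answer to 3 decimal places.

n = 6, Σx = 77, Σy = -35.4, Σxy = -548.8, Σx² = 1099
Sxx = Σx² − (Σx)²/n = 1099 − 988.166667 = 110.833333
Sxy = Σxy − (Σx)(Σy)/n = -548.8 − (-454.3) = -94.5
b = Sxy/Sxx = -94.5/110.833333 = -0.852632
a = ȳ − b·x̄ = -5.9 − (-0.852632)·12.833333 = 5.042105

5.042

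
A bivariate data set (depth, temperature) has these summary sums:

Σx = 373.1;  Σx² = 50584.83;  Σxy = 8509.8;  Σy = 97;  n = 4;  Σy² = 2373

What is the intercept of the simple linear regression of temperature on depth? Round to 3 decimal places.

Sxx = Σx² − (Σx)²/n = 50584.83 − 34800.9025 = 15783.9275
Sxy = Σxy − (Σx)(Σy)/n = 8509.8 − 9047.675 = -537.875
b = Sxy/Sxx = -537.875/15783.9275 = -0.034077
a = ȳ − b·x̄ = 24.25 − (-0.034077)·93.275 = 27.428568

27.429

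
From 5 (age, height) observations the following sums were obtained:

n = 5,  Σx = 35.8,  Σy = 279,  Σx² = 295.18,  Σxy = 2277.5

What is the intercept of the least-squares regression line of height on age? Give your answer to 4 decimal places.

4.2249

Sxx = Σx² − (Σx)²/n = 295.18 − 256.328 = 38.852
Sxy = Σxy − (Σx)(Σy)/n = 2277.5 − 1997.64 = 279.86
b = Sxy/Sxx = 279.86/38.852 = 7.203233
a = ȳ − b·x̄ = 55.8 − 7.203233·7.16 = 4.224853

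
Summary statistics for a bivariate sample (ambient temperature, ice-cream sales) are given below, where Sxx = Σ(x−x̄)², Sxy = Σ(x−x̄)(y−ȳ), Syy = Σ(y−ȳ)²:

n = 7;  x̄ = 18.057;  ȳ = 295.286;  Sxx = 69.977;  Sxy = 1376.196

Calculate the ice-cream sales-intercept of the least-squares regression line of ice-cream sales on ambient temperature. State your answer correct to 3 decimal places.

b = Sxy/Sxx = 1376.196/69.977 = 19.666405
a = ȳ − b·x̄ = 295.286 − 19.666405·18.057 = -59.830269

-59.830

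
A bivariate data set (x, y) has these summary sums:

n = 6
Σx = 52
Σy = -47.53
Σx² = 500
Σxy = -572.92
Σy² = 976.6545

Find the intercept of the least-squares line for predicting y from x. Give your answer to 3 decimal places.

20.361

Sxx = Σx² − (Σx)²/n = 500 − 450.666667 = 49.333333
Sxy = Σxy − (Σx)(Σy)/n = -572.92 − (-411.926667) = -160.993333
b = Sxy/Sxx = -160.993333/49.333333 = -3.263378
a = ȳ − b·x̄ = -7.921667 − (-3.263378)·8.666667 = 20.360946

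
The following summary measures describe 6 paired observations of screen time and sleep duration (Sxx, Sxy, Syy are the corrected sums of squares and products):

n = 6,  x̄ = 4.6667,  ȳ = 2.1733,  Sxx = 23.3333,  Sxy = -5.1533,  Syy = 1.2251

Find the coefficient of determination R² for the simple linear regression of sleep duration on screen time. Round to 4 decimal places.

R² = Sxy²/(Sxx·Syy) = (-5.1533)²/(23.3333·1.2251) = 0.929016

0.9290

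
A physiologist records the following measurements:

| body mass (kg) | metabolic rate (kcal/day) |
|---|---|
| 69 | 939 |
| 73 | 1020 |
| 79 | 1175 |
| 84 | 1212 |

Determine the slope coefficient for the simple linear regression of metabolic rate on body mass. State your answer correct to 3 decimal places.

19.132

n = 4, Σx = 305, Σy = 4346, Σxy = 333884, Σx² = 23387
Sxx = Σx² − (Σx)²/n = 23387 − 23256.25 = 130.75
Sxy = Σxy − (Σx)(Σy)/n = 333884 − 331382.5 = 2501.5
b = Sxy/Sxx = 2501.5/130.75 = 19.131931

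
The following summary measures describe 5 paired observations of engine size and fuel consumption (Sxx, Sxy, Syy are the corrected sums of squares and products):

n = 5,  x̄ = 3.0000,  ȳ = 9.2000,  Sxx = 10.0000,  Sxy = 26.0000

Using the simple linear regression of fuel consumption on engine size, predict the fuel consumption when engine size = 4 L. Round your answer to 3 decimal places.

11.800

b = Sxy/Sxx = 26/10 = 2.6
a = ȳ − b·x̄ = 9.2 − 2.6·3 = 1.4
ŷ(4) = a + b·4 = 1.4 + 2.6·4 = 11.8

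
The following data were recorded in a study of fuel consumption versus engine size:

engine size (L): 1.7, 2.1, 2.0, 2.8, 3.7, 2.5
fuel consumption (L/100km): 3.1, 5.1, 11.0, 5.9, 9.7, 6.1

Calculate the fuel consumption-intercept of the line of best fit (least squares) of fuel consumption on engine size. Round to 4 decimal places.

n = 6, Σx = 14.8, Σy = 40.9, Σxy = 105.64, Σx² = 39.08
Sxx = Σx² − (Σx)²/n = 39.08 − 36.506667 = 2.573333
Sxy = Σxy − (Σx)(Σy)/n = 105.64 − 100.886667 = 4.753333
b = Sxy/Sxx = 4.753333/2.573333 = 1.847150
a = ȳ − b·x̄ = 6.816667 − 1.847150·2.466667 = 2.260363

2.2604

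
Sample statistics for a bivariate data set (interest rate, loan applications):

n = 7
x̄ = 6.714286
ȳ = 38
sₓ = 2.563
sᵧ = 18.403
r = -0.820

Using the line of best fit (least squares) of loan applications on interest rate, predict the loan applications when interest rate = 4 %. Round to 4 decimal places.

53.9812

b = r · sᵧ/sₓ = -0.82 · 18.403/2.563 = -5.887811
a = ȳ − b·x̄ = 38 − (-5.887811)·6.714286 = 77.532448
ŷ(4) = a + b·4 = 77.532448 + (-5.887811)·4 = 53.981203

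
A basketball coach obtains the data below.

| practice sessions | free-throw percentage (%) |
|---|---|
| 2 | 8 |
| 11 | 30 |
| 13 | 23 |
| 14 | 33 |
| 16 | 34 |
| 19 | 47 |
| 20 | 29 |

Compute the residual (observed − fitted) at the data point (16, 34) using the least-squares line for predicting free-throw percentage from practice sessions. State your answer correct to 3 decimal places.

0.892

n = 7, Σx = 95, Σy = 204, Σxy = 3124, Σx² = 1507
Sxx = Σx² − (Σx)²/n = 1507 − 1289.285714 = 217.714286
Sxy = Σxy − (Σx)(Σy)/n = 3124 − 2768.571429 = 355.428571
b = Sxy/Sxx = 355.428571/217.714286 = 1.632546
a = ȳ − b·x̄ = 29.142857 − 1.632546·13.571429 = 6.986877
ŷ(16) = 6.986877 + 1.632546·16 = 33.107612
residual = y − ŷ = 34 − 33.107612 = 0.892388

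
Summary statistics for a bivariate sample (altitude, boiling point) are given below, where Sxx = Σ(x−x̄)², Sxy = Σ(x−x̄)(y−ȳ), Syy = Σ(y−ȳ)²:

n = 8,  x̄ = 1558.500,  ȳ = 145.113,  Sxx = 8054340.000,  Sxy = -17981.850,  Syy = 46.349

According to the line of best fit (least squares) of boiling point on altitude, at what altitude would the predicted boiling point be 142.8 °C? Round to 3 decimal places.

b = Sxy/Sxx = -17981.85/8054340 = -0.002233
a = ȳ − b·x̄ = 145.113 − (-0.002233)·1558.5 = 148.592455
Set a + b·x = 142.8: x = (142.8 − 148.592455) / (-0.002233) = 2594.527351

2594.527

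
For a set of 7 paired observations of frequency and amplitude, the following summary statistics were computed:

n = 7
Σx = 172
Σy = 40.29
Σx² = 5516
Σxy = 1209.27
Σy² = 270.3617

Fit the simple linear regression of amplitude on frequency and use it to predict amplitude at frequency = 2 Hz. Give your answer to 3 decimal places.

Sxx = Σx² − (Σx)²/n = 5516 − 4226.285714 = 1289.714286
Sxy = Σxy − (Σx)(Σy)/n = 1209.27 − 989.982857 = 219.287143
b = Sxy/Sxx = 219.287143/1289.714286 = 0.170028
a = ȳ − b·x̄ = 5.755714 − 0.170028·24.571429 = 1.577891
ŷ(2) = a + b·2 = 1.577891 + 0.170028·2 = 1.917946

1.918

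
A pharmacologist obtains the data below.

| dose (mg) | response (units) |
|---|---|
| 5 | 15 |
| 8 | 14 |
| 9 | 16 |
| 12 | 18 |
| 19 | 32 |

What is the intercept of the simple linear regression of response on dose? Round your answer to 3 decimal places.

5.141

n = 5, Σx = 53, Σy = 95, Σxy = 1155, Σx² = 675
Sxx = Σx² − (Σx)²/n = 675 − 561.8 = 113.2
Sxy = Σxy − (Σx)(Σy)/n = 1155 − 1007 = 148
b = Sxy/Sxx = 148/113.2 = 1.307420
a = ȳ − b·x̄ = 19 − 1.307420·10.6 = 5.141343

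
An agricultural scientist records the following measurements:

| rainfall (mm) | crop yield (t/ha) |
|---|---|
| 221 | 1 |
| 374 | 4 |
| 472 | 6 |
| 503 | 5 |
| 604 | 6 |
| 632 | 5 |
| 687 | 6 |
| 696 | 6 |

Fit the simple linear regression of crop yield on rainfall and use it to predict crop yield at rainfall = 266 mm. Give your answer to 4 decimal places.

2.5569

n = 8, Σx = 4189, Σy = 39, Σxy = 22146, Σx² = 2385135
Sxx = Σx² − (Σx)²/n = 2385135 − 2193465.125 = 191669.875
Sxy = Σxy − (Σx)(Σy)/n = 22146 − 20421.375 = 1724.625
b = Sxy/Sxx = 1724.625/191669.875 = 0.008998
a = ȳ − b·x̄ = 4.875 − 0.008998·523.625 = 0.163478
ŷ(266) = a + b·266 = 0.163478 + 0.008998·266 = 2.556918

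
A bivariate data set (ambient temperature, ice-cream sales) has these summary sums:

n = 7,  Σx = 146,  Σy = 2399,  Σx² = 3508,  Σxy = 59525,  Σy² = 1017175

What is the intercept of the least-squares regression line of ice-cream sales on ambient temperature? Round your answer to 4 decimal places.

-84.8636

Sxx = Σx² − (Σx)²/n = 3508 − 3045.142857 = 462.857143
Sxy = Σxy − (Σx)(Σy)/n = 59525 − 50036.285714 = 9488.714286
b = Sxy/Sxx = 9488.714286/462.857143 = 20.500309
a = ȳ − b·x̄ = 342.714286 − 20.500309·20.857143 = -84.863580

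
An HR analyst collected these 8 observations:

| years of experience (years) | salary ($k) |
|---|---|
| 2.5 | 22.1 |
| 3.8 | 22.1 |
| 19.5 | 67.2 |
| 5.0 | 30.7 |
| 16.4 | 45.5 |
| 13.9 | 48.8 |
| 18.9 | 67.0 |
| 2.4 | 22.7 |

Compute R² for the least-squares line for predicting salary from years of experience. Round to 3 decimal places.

0.937

n = 8, Σx = 82.4, Σy = 326.1, Σxy = 4348.43, Σx² = 1251.08, Σy² = 15891.13
Sxx = Σx² − (Σx)²/n = 1251.08 − 848.72 = 402.36
Sxy = Σxy − (Σx)(Σy)/n = 4348.43 − 3358.83 = 989.6
Syy = Σy² − (Σy)²/n = 15891.13 − 13292.65125 = 2598.47875
R² = Sxy²/(Sxx·Syy) = (989.6)²/(402.36·2598.47875) = 0.936667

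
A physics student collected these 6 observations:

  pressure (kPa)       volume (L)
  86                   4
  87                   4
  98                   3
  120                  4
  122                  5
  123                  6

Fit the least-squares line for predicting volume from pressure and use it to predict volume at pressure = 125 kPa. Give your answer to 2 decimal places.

5.04

n = 6, Σx = 636, Σy = 26, Σxy = 2814, Σx² = 68982
Sxx = Σx² − (Σx)²/n = 68982 − 67416 = 1566
Sxy = Σxy − (Σx)(Σy)/n = 2814 − 2756 = 58
b = Sxy/Sxx = 58/1566 = 0.037037
a = ȳ − b·x̄ = 4.333333 − 0.037037·106 = 0.407407
ŷ(125) = a + b·125 = 0.407407 + 0.037037·125 = 5.037037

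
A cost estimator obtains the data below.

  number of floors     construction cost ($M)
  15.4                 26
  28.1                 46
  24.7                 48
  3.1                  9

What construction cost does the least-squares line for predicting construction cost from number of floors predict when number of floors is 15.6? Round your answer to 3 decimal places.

28.653

n = 4, Σx = 71.3, Σy = 129, Σxy = 2906.5, Σx² = 1646.47
Sxx = Σx² − (Σx)²/n = 1646.47 − 1270.9225 = 375.5475
Sxy = Σxy − (Σx)(Σy)/n = 2906.5 − 2299.425 = 607.075
b = Sxy/Sxx = 607.075/375.5475 = 1.616507
a = ȳ − b·x̄ = 32.25 − 1.616507·17.825 = 3.435770
ŷ(15.6) = a + b·15.6 = 3.435770 + 1.616507·15.6 = 28.653273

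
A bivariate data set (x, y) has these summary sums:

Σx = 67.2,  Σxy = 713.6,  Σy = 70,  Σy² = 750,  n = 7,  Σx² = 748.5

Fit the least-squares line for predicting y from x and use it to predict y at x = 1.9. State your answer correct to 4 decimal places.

6.9015

Sxx = Σx² − (Σx)²/n = 748.5 − 645.12 = 103.38
Sxy = Σxy − (Σx)(Σy)/n = 713.6 − 672 = 41.6
b = Sxy/Sxx = 41.6/103.38 = 0.402399
a = ȳ − b·x̄ = 10 − 0.402399·9.6 = 6.136970
ŷ(1.9) = a + b·1.9 = 6.136970 + 0.402399·1.9 = 6.901528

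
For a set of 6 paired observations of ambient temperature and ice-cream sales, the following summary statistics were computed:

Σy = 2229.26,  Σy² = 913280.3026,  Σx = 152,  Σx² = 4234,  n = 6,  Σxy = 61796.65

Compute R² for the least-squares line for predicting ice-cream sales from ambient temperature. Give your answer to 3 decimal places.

Sxx = Σx² − (Σx)²/n = 4234 − 3850.666667 = 383.333333
Sxy = Σxy − (Σx)(Σy)/n = 61796.65 − 56474.586667 = 5322.063333
Syy = Σy² − (Σy)²/n = 913280.3026 − 828266.691267 = 85013.611333
R² = Sxy²/(Sxx·Syy) = (5322.063333)²/(383.333333·85013.611333) = 0.869151

0.869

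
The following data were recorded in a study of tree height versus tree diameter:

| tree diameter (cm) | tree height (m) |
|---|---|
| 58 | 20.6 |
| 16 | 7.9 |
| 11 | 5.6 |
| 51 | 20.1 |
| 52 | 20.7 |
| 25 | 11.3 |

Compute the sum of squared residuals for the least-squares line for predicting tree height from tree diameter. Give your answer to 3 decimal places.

n = 6, Σx = 213, Σy = 86.2, Σxy = 3766.8, Σx² = 9671, Σy² = 1478.32
Sxx = Σx² − (Σx)²/n = 9671 − 7561.5 = 2109.5
Sxy = Σxy − (Σx)(Σy)/n = 3766.8 − 3060.1 = 706.7
Syy = Σy² − (Σy)²/n = 1478.32 − 1238.406667 = 239.913333
b = Sxy/Sxx = 706.7/2109.5 = 0.335008
SSE = Syy − b·Sxy = 239.913333 − 0.335008·706.7 = 3.162971

3.163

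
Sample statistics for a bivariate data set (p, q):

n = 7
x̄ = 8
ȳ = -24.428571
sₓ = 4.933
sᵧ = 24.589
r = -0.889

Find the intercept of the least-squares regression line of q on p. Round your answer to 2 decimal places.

11.02

b = r · sᵧ/sₓ = -0.889 · 24.589/4.933 = -4.431304
a = ȳ − b·x̄ = -24.428571 − (-4.431304)·8 = 11.021858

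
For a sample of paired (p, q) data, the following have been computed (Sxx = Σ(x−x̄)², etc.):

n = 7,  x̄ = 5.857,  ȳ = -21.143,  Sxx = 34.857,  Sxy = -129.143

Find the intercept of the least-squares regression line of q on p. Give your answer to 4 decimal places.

0.5568

b = Sxy/Sxx = -129.143/34.857 = -3.704937
a = ȳ − b·x̄ = -21.143 − (-3.704937)·5.857 = 0.556818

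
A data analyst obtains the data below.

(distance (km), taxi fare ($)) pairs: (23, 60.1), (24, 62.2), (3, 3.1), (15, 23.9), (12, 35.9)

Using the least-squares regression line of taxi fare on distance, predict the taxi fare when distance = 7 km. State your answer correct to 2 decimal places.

13.82

n = 5, Σx = 77, Σy = 185.2, Σxy = 3673.7, Σx² = 1483
Sxx = Σx² − (Σx)²/n = 1483 − 1185.8 = 297.2
Sxy = Σxy − (Σx)(Σy)/n = 3673.7 − 2852.08 = 821.62
b = Sxy/Sxx = 821.62/297.2 = 2.764536
a = ȳ − b·x̄ = 37.04 − 2.764536·15.4 = -5.533849
ŷ(7) = a + b·7 = -5.533849 + 2.764536·7 = 13.817900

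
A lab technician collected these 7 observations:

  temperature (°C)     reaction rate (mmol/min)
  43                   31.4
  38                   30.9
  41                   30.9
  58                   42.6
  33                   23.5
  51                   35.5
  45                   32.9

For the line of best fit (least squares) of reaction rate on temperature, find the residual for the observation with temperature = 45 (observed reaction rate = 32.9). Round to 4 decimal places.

n = 7, Σx = 309, Σy = 227.7, Σxy = 10328.6, Σx² = 14053
Sxx = Σx² − (Σx)²/n = 14053 − 13640.142857 = 412.857143
Sxy = Σxy − (Σx)(Σy)/n = 10328.6 − 10051.328571 = 277.271429
b = Sxy/Sxx = 277.271429/412.857143 = 0.671592
a = ȳ − b·x̄ = 32.528571 − 0.671592·44.142857 = 2.882595
ŷ(45) = 2.882595 + 0.671592·45 = 33.104221
residual = y − ŷ = 32.9 − 33.104221 = -0.204221

-0.2042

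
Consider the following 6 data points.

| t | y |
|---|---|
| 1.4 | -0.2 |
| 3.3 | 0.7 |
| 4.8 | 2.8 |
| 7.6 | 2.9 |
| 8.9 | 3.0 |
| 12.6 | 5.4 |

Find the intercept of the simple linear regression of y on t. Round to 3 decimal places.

-0.527

n = 6, Σx = 38.6, Σy = 14.6, Σxy = 132.25, Σx² = 331.62
Sxx = Σx² − (Σx)²/n = 331.62 − 248.326667 = 83.293333
Sxy = Σxy − (Σx)(Σy)/n = 132.25 − 93.926667 = 38.323333
b = Sxy/Sxx = 38.323333/83.293333 = 0.460101
a = ȳ − b·x̄ = 2.433333 − 0.460101·6.433333 = -0.526649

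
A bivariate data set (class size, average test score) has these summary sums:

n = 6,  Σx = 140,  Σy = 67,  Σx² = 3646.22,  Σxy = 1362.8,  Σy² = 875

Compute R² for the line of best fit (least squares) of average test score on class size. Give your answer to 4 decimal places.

0.8353

Sxx = Σx² − (Σx)²/n = 3646.22 − 3266.666667 = 379.553333
Sxy = Σxy − (Σx)(Σy)/n = 1362.8 − 1563.333333 = -200.533333
Syy = Σy² − (Σy)²/n = 875 − 748.166667 = 126.833333
R² = Sxy²/(Sxx·Syy) = (-200.533333)²/(379.553333·126.833333) = 0.835347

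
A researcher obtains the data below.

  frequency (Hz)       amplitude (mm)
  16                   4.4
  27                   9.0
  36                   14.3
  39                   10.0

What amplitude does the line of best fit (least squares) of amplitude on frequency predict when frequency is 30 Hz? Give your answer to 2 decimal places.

n = 4, Σx = 118, Σy = 37.7, Σxy = 1218.2, Σx² = 3802
Sxx = Σx² − (Σx)²/n = 3802 − 3481 = 321
Sxy = Σxy − (Σx)(Σy)/n = 1218.2 − 1112.15 = 106.05
b = Sxy/Sxx = 106.05/321 = 0.330374
a = ȳ − b·x̄ = 9.425 − 0.330374·29.5 = -0.321028
ŷ(30) = a + b·30 = -0.321028 + 0.330374·30 = 9.590187

9.59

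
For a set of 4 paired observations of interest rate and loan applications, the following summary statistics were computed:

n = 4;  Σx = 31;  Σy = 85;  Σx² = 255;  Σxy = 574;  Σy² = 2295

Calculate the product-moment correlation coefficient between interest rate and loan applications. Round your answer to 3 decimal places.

Sxx = Σx² − (Σx)²/n = 255 − 240.25 = 14.75
Sxy = Σxy − (Σx)(Σy)/n = 574 − 658.75 = -84.75
Syy = Σy² − (Σy)²/n = 2295 − 1806.25 = 488.75
r = Sxy/√(Sxx·Syy) = -84.75/√(7209.0625) = -84.75/84.906198 = -0.998160

-0.998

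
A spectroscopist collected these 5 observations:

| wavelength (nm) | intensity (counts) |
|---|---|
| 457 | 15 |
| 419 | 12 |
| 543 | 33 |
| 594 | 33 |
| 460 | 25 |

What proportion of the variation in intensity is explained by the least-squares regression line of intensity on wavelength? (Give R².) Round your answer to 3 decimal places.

n = 5, Σx = 2473, Σy = 118, Σxy = 60904, Σx² = 1243695, Σy² = 3172
Sxx = Σx² − (Σx)²/n = 1243695 − 1223145.8 = 20549.2
Sxy = Σxy − (Σx)(Σy)/n = 60904 − 58362.8 = 2541.2
Syy = Σy² − (Σy)²/n = 3172 − 2784.8 = 387.2
R² = Sxy²/(Sxx·Syy) = (2541.2)²/(20549.2·387.2) = 0.811610

0.812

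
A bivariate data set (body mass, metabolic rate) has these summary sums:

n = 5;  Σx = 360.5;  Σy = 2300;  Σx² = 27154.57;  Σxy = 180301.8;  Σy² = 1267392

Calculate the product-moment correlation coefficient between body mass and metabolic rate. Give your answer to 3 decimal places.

0.928

Sxx = Σx² − (Σx)²/n = 27154.57 − 25992.05 = 1162.52
Sxy = Σxy − (Σx)(Σy)/n = 180301.8 − 165830 = 14471.8
Syy = Σy² − (Σy)²/n = 1267392 − 1058000 = 209392
r = Sxy/√(Sxx·Syy) = 14471.8/√(243422387.84) = 14471.8/15601.999482 = 0.927561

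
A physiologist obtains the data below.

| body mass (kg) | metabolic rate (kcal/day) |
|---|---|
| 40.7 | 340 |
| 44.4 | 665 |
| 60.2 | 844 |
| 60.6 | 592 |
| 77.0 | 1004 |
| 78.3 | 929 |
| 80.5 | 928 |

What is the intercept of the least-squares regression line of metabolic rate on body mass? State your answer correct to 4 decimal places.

-44.4118

n = 7, Σx = 441.7, Σy = 5302, Σxy = 354800.7, Σx² = 29464.39
Sxx = Σx² − (Σx)²/n = 29464.39 − 27871.27 = 1593.12
Sxy = Σxy − (Σx)(Σy)/n = 354800.7 − 334556.2 = 20244.5
b = Sxy/Sxx = 20244.5/1593.12 = 12.707455
a = ȳ − b·x̄ = 757.428571 − 12.707455·63.1 = -44.411811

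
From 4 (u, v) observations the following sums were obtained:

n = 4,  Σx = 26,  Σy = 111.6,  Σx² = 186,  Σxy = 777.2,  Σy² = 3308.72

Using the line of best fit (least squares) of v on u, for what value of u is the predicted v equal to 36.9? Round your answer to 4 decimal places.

9.4537

Sxx = Σx² − (Σx)²/n = 186 − 169 = 17
Sxy = Σxy − (Σx)(Σy)/n = 777.2 − 725.4 = 51.8
b = Sxy/Sxx = 51.8/17 = 3.047059
a = ȳ − b·x̄ = 27.9 − 3.047059·6.5 = 8.094118
Set a + b·x = 36.9: x = (36.9 − 8.094118) / 3.047059 = 9.453668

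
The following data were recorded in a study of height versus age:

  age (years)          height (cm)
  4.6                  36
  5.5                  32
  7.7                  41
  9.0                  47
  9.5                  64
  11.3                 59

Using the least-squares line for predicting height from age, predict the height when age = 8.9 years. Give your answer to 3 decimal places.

50.776

n = 6, Σx = 47.6, Σy = 279, Σxy = 2355, Σx² = 409.64
Sxx = Σx² − (Σx)²/n = 409.64 − 377.626667 = 32.013333
Sxy = Σxy − (Σx)(Σy)/n = 2355 − 2213.4 = 141.6
b = Sxy/Sxx = 141.6/32.013333 = 4.423157
a = ȳ − b·x̄ = 46.5 − 4.423157·7.933333 = 11.409621
ŷ(8.9) = a + b·8.9 = 11.409621 + 4.423157·8.9 = 50.775718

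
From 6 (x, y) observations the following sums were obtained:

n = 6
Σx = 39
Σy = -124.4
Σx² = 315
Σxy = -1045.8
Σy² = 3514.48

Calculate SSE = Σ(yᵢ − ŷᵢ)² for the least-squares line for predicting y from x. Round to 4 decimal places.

Sxx = Σx² − (Σx)²/n = 315 − 253.5 = 61.5
Sxy = Σxy − (Σx)(Σy)/n = -1045.8 − (-808.6) = -237.2
Syy = Σy² − (Σy)²/n = 3514.48 − 2579.226667 = 935.253333
b = Sxy/Sxx = -237.2/61.5 = -3.856911
SSE = Syy − b·Sxy = 935.253333 − (-3.856911)·(-237.2) = 20.394146

20.3941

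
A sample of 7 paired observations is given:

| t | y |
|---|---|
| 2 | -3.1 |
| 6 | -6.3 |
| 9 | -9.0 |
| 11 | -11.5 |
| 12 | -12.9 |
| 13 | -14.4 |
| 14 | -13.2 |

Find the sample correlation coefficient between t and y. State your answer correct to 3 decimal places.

-0.985

n = 7, Σx = 67, Σy = -70.4, Σxy = -778.3, Σx² = 751, Σy² = 810.56
Sxx = Σx² − (Σx)²/n = 751 − 641.285714 = 109.714286
Sxy = Σxy − (Σx)(Σy)/n = -778.3 − (-673.828571) = -104.471429
Syy = Σy² − (Σy)²/n = 810.56 − 708.022857 = 102.537143
r = Sxy/√(Sxx·Syy) = -104.471429/√(11249.789388) = -104.471429/106.065024 = -0.984975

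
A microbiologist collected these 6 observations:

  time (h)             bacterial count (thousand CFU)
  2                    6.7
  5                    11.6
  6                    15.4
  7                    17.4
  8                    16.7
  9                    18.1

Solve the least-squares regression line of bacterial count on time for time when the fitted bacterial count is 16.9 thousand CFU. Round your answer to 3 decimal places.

7.687

n = 6, Σx = 37, Σy = 85.9, Σxy = 582.1, Σx² = 259
Sxx = Σx² − (Σx)²/n = 259 − 228.166667 = 30.833333
Sxy = Σxy − (Σx)(Σy)/n = 582.1 − 529.716667 = 52.383333
b = Sxy/Sxx = 52.383333/30.833333 = 1.698919
a = ȳ − b·x̄ = 14.316667 − 1.698919·6.166667 = 3.84
Set a + b·x = 16.9: x = (16.9 − 3.84) / 1.698919 = 7.687241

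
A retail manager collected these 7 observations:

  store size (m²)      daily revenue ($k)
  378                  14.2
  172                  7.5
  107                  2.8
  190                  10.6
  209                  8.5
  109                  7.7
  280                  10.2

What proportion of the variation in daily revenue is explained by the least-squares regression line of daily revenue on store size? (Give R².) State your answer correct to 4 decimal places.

0.7477

n = 7, Σx = 1445, Σy = 61.5, Σxy = 14443, Σx² = 353979, Σy² = 613.67
Sxx = Σx² − (Σx)²/n = 353979 − 298289.285714 = 55689.714286
Sxy = Σxy − (Σx)(Σy)/n = 14443 − 12695.357143 = 1747.642857
Syy = Σy² − (Σy)²/n = 613.67 − 540.321429 = 73.348571
R² = Sxy²/(Sxx·Syy) = (1747.642857)²/(55689.714286·73.348571) = 0.747720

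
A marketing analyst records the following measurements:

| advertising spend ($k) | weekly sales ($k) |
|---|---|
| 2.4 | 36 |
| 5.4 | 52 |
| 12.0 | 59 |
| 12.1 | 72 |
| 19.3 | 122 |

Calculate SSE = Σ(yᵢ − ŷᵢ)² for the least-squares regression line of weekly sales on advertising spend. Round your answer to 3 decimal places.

n = 5, Σx = 51.2, Σy = 341, Σxy = 4301, Σx² = 697.82, Σy² = 27549
Sxx = Σx² − (Σx)²/n = 697.82 − 524.288 = 173.532
Sxy = Σxy − (Σx)(Σy)/n = 4301 − 3491.84 = 809.16
Syy = Σy² − (Σy)²/n = 27549 − 23256.2 = 4292.8
b = Sxy/Sxx = 809.16/173.532 = 4.662886
SSE = Syy − b·Sxy = 4292.8 − 4.662886·809.16 = 519.778853

519.779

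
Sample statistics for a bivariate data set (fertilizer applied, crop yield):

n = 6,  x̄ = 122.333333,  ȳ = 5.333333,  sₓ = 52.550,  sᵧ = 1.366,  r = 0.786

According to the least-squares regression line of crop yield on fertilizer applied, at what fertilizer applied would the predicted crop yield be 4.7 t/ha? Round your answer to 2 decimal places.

b = r · sᵧ/sₓ = 0.786 · 1.366/52.55 = 0.020432
a = ȳ − b·x̄ = 5.333333 − 0.020432·122.333333 = 2.833878
Set a + b·x = 4.7: x = (4.7 − 2.833878) / 0.020432 = 91.335482

91.34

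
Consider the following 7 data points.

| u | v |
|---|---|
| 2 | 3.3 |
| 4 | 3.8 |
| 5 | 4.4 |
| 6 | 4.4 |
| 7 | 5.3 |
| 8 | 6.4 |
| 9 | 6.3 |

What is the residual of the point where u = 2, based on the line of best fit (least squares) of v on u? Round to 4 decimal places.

n = 7, Σx = 41, Σy = 33.9, Σxy = 215.2, Σx² = 275
Sxx = Σx² − (Σx)²/n = 275 − 240.142857 = 34.857143
Sxy = Σxy − (Σx)(Σy)/n = 215.2 − 198.557143 = 16.642857
b = Sxy/Sxx = 16.642857/34.857143 = 0.477459
a = ȳ − b·x̄ = 4.842857 − 0.477459·5.857143 = 2.046311
ŷ(2) = 2.046311 + 0.477459·2 = 3.001230
residual = y − ŷ = 3.3 − 3.001230 = 0.298770

0.2988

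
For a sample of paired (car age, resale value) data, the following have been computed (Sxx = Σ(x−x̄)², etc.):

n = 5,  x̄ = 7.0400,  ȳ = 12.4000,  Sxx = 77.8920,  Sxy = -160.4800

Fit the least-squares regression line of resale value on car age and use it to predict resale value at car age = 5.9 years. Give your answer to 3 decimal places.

14.749

b = Sxy/Sxx = -160.48/77.892 = -2.060289
a = ȳ − b·x̄ = 12.4 − (-2.060289)·7.04 = 26.904432
ŷ(5.9) = a + b·5.9 = 26.904432 + (-2.060289)·5.9 = 14.748729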